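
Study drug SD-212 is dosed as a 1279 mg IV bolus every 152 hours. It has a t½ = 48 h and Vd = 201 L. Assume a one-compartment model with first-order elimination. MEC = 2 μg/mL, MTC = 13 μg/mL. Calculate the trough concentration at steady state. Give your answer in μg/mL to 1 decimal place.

0.8 μg/mL

Over one 152-h interval, 152/48 ≈ 3.1667 half-lives elapse, leaving f ≈ 0.1114 of each dose.
At steady state, accumulation factor R = 1/(1 − e^(−kτ)) ≈ 1.1254.
Single-dose peak C₀ = D/Vd = 1279/201 ≈ 6.363 μg/mL.
Cmax,ss = C₀/(1 − f) ≈ 6.363/0.8886 ≈ 7.161 μg/mL.
One interval later, Cmin,ss = Cmax,ss·e^(−kτ) ≈ 7.161 × 0.1114 ≈ 0.798 μg/mL.
Trough 0.8 μg/mL vs MEC 2 μg/mL: subtherapeutic.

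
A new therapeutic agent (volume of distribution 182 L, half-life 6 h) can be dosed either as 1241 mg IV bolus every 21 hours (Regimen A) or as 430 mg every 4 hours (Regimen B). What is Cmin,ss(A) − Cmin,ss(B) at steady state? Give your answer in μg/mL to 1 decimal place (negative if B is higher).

Regimen A: f = (1/2)^(21/6) ≈ 0.0884; Cmin,ss = (1241/182)·f/(1−f) ≈ 0.661 μg/mL.
Regimen B: f = (1/2)^(4/6) ≈ 0.6300; Cmin,ss = (430/182)·f/(1−f) ≈ 4.023 μg/mL.
Difference ≈ 0.661 − 4.023 ≈ -3.362 μg/mL.

-3.4 μg/mL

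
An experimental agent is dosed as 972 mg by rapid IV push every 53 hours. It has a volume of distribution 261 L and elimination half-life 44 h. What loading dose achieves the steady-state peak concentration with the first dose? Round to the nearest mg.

1717 mg

f = (1/2)^(53/44) ≈ 0.433906; accumulation ratio R = 1/(1−f) ≈ 1.76649.
Loading dose to hit Cmax,ss on first dose: D_load = D_maint·R ≈ 972 × 1.76649 ≈ 1717.03 mg.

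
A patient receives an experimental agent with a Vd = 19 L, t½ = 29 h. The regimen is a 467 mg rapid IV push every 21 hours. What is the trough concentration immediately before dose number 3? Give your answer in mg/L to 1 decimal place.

f = (1/2)^(τ/t½) = (1/2)^(21/29) ≈ 0.6054.
C₀ = D/Vd = 467/19 ≈ 24.579 mg/L.
Before the 3rd dose, 2 doses have been given. Superposition: Cmin = C₀·(f + f²).
≈ 24.579 × (0.6054 + 0.3665) ≈ 24.579 × 0.9719 ≈ 23.888 mg/L.

23.9 mg/L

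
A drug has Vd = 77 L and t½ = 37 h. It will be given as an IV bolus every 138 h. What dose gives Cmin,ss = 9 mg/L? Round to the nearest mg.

τ/t½ = 138/37 ≈ 3.7297, so f = (1/2)^(138/37) ≈ 0.075377.
Cmin,ss = (D/Vd)·f/(1−f), so D = Cmin,ss·Vd·(1−f)/f.
D = 9 × 77 × (1−f)/f ≈ 9 × 77 × 12.26665 ≈ 8500.79 mg.

8501 mg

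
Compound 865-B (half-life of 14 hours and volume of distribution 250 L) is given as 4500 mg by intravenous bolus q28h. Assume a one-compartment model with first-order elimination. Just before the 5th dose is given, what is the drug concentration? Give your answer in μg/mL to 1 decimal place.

f = (1/2)^(τ/t½) = (1/2)^(28/14) ≈ 0.2500.
C₀ = D/Vd = 4500/250 ≈ 18.000 μg/mL.
Before the 5th dose, 4 doses have been given. Superposition: Cmin = C₀·(f + f² + … + f^4).
≈ 18.000 × (0.2500 + 0.0625 + 0.0156 + 0.0039) ≈ 18.000 × 0.3320 ≈ 5.976 μg/mL.

6.0 μg/mL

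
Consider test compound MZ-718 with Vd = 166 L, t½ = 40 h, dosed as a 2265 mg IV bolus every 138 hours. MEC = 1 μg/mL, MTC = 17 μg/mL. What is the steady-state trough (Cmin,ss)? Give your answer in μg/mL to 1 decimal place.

1.4 μg/mL

Over one 138-h interval, 138/40 ≈ 3.45 half-lives elapse, leaving f ≈ 0.0915 of each dose.
Single-dose peak C₀ = D/Vd = 2265/166 ≈ 13.645 μg/mL.
Steady-state trough Cmin,ss = C₀·f/(1−f) ≈ 13.645 × 0.0915/0.9085 ≈ 1.374 μg/mL.
Trough 1.4 μg/mL vs MEC 1 μg/mL: adequate.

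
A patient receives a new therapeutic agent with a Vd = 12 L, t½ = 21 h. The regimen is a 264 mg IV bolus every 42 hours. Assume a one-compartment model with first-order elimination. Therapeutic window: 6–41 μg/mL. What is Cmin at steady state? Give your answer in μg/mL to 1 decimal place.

7.3 μg/mL

The dosing interval is 2 half-lives, so f = 2^(−2) = 0.25.
Accumulation ratio R = 1/(1 − f) = 1/0.75 = 4/3.
Single-dose peak C₀ = D/Vd = 264/12 = 22 μg/mL.
Steady-state peak Cmax,ss = C₀·R = 22 × 4/3 ≈ 29.333 μg/mL.
Steady-state trough Cmin,ss = Cmax,ss·f ≈ 29.333 × 0.25 ≈ 7.333 μg/mL.
Trough 7.3 μg/mL vs MEC 6 μg/mL: adequate.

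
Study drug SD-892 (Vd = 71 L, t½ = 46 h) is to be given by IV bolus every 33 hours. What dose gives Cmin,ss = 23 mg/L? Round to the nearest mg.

τ/t½ = 33/46 ≈ 0.71739, so f = (1/2)^(33/46) ≈ 0.608196.
Cmin,ss = (D/Vd)·f/(1−f), so D = Cmin,ss·Vd·(1−f)/f.
D = 23 × 71 × (1−f)/f ≈ 23 × 71 × 0.64421 ≈ 1051.99 mg.

1052 mg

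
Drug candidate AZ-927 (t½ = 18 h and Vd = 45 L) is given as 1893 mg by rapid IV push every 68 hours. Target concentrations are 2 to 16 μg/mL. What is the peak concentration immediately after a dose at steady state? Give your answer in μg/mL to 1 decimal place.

Over one 68-h interval, 68/18 ≈ 3.7778 half-lives elapse, leaving f ≈ 0.0729 of each dose.
Accumulation ratio R = 1/(1 − f) ≈ 1/0.9271 ≈ 1.0786.
Each bolus raises the concentration by D/Vd = 1893/45 ≈ 42.067 μg/mL.
Cmax,ss = C₀/(1 − f) ≈ 42.067/0.9271 ≈ 45.375 μg/mL.
Peak 45.4 μg/mL vs MTC 16 μg/mL: exceeds toxic threshold.

45.4 μg/mL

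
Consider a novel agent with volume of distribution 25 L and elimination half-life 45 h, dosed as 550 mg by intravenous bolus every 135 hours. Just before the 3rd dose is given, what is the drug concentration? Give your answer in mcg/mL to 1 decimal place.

f = (1/2)^(τ/t½) = (1/2)^(135/45) ≈ 0.1250.
C₀ = D/Vd = 550/25 ≈ 22.000 mcg/mL.
Before the 3rd dose, 2 doses have been given. Superposition: Cmin = C₀·(f + f²).
≈ 22.000 × (0.1250 + 0.0156) ≈ 22.000 × 0.1406 ≈ 3.093 mcg/mL.

3.1 mcg/mL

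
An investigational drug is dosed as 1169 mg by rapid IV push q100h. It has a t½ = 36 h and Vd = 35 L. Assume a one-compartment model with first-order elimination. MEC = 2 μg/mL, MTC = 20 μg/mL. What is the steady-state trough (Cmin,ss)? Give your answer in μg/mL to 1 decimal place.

τ/t½ = 100/36 ≈ 2.7778, so fraction remaining f = (1/2)^(100/36) ≈ 0.1458.
Each bolus raises the concentration by D/Vd = 1169/35 ≈ 33.400 μg/mL.
Steady-state trough Cmin,ss = C₀·f/(1−f) ≈ 33.400 × 0.1458/0.8542 ≈ 5.701 μg/mL.
Trough 5.7 μg/mL vs MEC 2 μg/mL: adequate.

5.7 μg/mL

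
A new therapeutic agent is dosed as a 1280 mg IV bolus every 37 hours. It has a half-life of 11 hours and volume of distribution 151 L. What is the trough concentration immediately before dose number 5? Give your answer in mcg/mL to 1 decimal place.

f = (1/2)^(τ/t½) = (1/2)^(37/11) ≈ 0.0972.
C₀ = D/Vd = 1280/151 ≈ 8.477 mcg/mL.
Before the 5th dose, 4 doses have been given. Superposition: Cmin = C₀·(f + f² + … + f^4).
≈ 8.477 × (0.0972 + 0.0094 + 0.0009 + 0.0001) ≈ 8.477 × 0.1076 ≈ 0.912 mcg/mL.

0.9 mcg/mL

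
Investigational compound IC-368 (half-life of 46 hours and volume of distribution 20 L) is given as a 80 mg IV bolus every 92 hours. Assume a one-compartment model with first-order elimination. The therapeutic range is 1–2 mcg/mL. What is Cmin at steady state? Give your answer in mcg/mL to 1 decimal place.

The dosing interval is 2 half-lives, so f = 2^(−2) = 0.25.
Accumulation ratio R = 1/(1 − f) = 1/0.75 = 4/3.
Single-dose peak C₀ = D/Vd = 80/20 = 4 mcg/mL.
Steady-state peak Cmax,ss = C₀·R = 4 × 4/3 ≈ 5.333 mcg/mL.
Steady-state trough Cmin,ss = Cmax,ss·f ≈ 5.333 × 0.25 ≈ 1.333 mcg/mL.
Trough 1.3 mcg/mL vs MEC 1 mcg/mL: adequate.

1.3 mcg/mL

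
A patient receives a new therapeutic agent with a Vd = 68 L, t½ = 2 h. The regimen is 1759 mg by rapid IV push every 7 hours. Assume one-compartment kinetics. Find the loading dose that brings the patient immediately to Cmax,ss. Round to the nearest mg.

f = (1/2)^(7/2) ≈ 0.088388; accumulation ratio R = 1/(1−f) ≈ 1.09696.
Loading dose to hit Cmax,ss on first dose: D_load = D_maint·R ≈ 1759 × 1.09696 ≈ 1929.55 mg.

1930 mg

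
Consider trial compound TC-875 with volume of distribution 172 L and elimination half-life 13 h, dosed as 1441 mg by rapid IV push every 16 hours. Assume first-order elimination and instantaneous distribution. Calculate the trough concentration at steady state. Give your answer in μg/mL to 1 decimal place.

Over one 16-h interval, 16/13 ≈ 1.2308 half-lives elapse, leaving f ≈ 0.4261 of each dose.
Accumulation ratio R = 1/(1 − f) ≈ 1/0.5739 ≈ 1.7425.
Each bolus raises the concentration by D/Vd = 1441/172 ≈ 8.378 μg/mL.
Steady-state peak Cmax,ss = C₀·R ≈ 8.378 × 1.7425 ≈ 14.599 μg/mL.
One interval later, Cmin,ss = Cmax,ss·e^(−kτ) ≈ 14.599 × 0.4261 ≈ 6.221 μg/mL.

6.2 μg/mL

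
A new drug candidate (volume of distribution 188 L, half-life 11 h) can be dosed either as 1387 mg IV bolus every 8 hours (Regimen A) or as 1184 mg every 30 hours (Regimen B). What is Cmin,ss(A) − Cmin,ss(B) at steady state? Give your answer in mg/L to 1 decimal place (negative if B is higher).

Regimen A: f = (1/2)^(8/11) ≈ 0.6040; Cmin,ss = (1387/188)·f/(1−f) ≈ 11.253 mg/L.
Regimen B: f = (1/2)^(30/11) ≈ 0.1510; Cmin,ss = (1184/188)·f/(1−f) ≈ 1.120 mg/L.
Difference ≈ 11.253 − 1.120 ≈ 10.133 mg/L.

10.1 mg/L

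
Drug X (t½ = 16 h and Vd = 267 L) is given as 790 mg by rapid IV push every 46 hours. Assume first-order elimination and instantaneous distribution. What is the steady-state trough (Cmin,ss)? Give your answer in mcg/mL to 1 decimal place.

0.5 mcg/mL

τ/t½ = 46/16 ≈ 2.875, so fraction remaining f = (1/2)^(46/16) ≈ 0.1363.
Each bolus raises the concentration by D/Vd = 790/267 ≈ 2.959 mcg/mL.
Steady-state trough Cmin,ss = C₀·f/(1−f) ≈ 2.959 × 0.1363/0.8637 ≈ 0.467 mcg/mL.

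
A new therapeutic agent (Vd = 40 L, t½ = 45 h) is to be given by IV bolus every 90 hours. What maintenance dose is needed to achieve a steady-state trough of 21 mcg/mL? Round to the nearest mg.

τ/t½ = 90/45 ≈ 2, so f = (1/2)^(90/45) ≈ 0.250000.
Cmin,ss = (D/Vd)·f/(1−f), so D = Cmin,ss·Vd·(1−f)/f.
D = 21 × 40 × (1−f)/f ≈ 21 × 40 × 3.00000 ≈ 2520.00 mg.

2520 mg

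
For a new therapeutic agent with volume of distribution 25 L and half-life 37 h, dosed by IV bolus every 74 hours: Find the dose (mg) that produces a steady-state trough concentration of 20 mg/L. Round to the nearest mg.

τ/t½ = 74/37 ≈ 2, so f = (1/2)^(74/37) ≈ 0.250000.
Cmin,ss = (D/Vd)·f/(1−f), so D = Cmin,ss·Vd·(1−f)/f.
D = 20 × 25 × (1−f)/f ≈ 20 × 25 × 3.00000 ≈ 1500.00 mg.

1500 mg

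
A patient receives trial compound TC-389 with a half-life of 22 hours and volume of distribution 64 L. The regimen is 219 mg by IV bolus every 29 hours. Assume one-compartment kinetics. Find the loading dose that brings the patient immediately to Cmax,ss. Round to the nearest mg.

366 mg

f = (1/2)^(29/22) ≈ 0.401040; accumulation ratio R = 1/(1−f) ≈ 1.66956.
Loading dose to hit Cmax,ss on first dose: D_load = D_maint·R ≈ 219 × 1.66956 ≈ 365.63 mg.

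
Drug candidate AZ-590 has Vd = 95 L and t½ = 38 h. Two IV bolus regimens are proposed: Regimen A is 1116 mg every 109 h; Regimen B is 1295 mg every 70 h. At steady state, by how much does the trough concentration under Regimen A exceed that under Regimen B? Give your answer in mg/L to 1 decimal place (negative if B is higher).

-3.4 mg/L

Regimen A: f = (1/2)^(109/38) ≈ 0.1369; Cmin,ss = (1116/95)·f/(1−f) ≈ 1.863 mg/L.
Regimen B: f = (1/2)^(70/38) ≈ 0.2789; Cmin,ss = (1295/95)·f/(1−f) ≈ 5.272 mg/L.
Difference ≈ 1.863 − 5.272 ≈ -3.409 mg/L.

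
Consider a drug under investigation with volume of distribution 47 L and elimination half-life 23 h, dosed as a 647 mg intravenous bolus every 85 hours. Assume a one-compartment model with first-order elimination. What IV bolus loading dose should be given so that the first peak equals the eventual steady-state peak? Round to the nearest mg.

701 mg

f = (1/2)^(85/23) ≈ 0.077179; accumulation ratio R = 1/(1−f) ≈ 1.08363.
Loading dose to hit Cmax,ss on first dose: D_load = D_maint·R ≈ 647 × 1.08363 ≈ 701.11 mg.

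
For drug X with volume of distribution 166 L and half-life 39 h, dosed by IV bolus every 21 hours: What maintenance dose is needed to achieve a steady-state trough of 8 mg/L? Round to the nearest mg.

601 mg

τ/t½ = 21/39 ≈ 0.53846, so f = (1/2)^(21/39) ≈ 0.688505.
Cmin,ss = (D/Vd)·f/(1−f), so D = Cmin,ss·Vd·(1−f)/f.
D = 8 × 166 × (1−f)/f ≈ 8 × 166 × 0.45242 ≈ 600.81 mg.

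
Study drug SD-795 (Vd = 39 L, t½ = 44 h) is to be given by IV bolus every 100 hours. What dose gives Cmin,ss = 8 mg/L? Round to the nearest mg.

1196 mg

τ/t½ = 100/44 ≈ 2.2727, so f = (1/2)^(100/44) ≈ 0.206938.
Cmin,ss = (D/Vd)·f/(1−f), so D = Cmin,ss·Vd·(1−f)/f.
D = 8 × 39 × (1−f)/f ≈ 8 × 39 × 3.83237 ≈ 1195.70 mg.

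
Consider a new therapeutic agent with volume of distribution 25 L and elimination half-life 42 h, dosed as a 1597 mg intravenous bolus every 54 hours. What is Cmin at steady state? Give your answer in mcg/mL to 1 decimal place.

τ/t½ = 54/42 ≈ 1.2857, so fraction remaining f = (1/2)^(54/42) ≈ 0.4102.
Single-dose peak C₀ = D/Vd = 1597/25 ≈ 63.880 mcg/mL.
Steady-state trough Cmin,ss = C₀·f/(1−f) ≈ 63.880 × 0.4102/0.5898 ≈ 44.428 mcg/mL.

44.4 mcg/mL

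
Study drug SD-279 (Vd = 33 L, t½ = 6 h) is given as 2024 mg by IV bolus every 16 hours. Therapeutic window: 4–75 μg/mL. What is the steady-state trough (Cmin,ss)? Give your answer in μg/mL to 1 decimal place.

11.5 μg/mL

Over one 16-h interval, 16/6 ≈ 2.6667 half-lives elapse, leaving f ≈ 0.1575 of each dose.
Each bolus raises the concentration by D/Vd = 2024/33 ≈ 61.333 μg/mL.
Steady-state trough Cmin,ss = C₀·f/(1−f) ≈ 61.333 × 0.1575/0.8425 ≈ 11.466 μg/mL.
Trough 11.5 μg/mL vs MEC 4 μg/mL: adequate.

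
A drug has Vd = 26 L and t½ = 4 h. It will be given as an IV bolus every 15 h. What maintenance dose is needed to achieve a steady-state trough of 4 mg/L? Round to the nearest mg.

1295 mg

τ/t½ = 15/4 ≈ 3.75, so f = (1/2)^(15/4) ≈ 0.074325.
Cmin,ss = (D/Vd)·f/(1−f), so D = Cmin,ss·Vd·(1−f)/f.
D = 4 × 26 × (1−f)/f ≈ 4 × 26 × 12.45442 ≈ 1295.26 mg.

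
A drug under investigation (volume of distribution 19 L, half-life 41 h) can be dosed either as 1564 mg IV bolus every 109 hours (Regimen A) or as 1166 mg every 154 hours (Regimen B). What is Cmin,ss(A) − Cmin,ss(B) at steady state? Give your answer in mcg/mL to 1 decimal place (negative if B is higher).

10.6 mcg/mL

Regimen A: f = (1/2)^(109/41) ≈ 0.1584; Cmin,ss = (1564/19)·f/(1−f) ≈ 15.493 mcg/mL.
Regimen B: f = (1/2)^(154/41) ≈ 0.0740; Cmin,ss = (1166/19)·f/(1−f) ≈ 4.904 mcg/mL.
Difference ≈ 15.493 − 4.904 ≈ 10.589 mcg/mL.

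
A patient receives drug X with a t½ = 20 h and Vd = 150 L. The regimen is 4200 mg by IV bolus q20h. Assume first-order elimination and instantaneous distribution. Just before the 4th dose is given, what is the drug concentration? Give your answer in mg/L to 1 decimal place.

f = (1/2)^(τ/t½) = (1/2)^(20/20) ≈ 0.5000.
C₀ = D/Vd = 4200/150 ≈ 28.000 mg/L.
Before the 4th dose, 3 doses have been given. Superposition: Cmin = C₀·(f + f² + … + f^3).
≈ 28.000 × (0.5000 + 0.2500 + 0.1250) ≈ 28.000 × 0.8750 ≈ 24.500 mg/L.

24.5 mg/L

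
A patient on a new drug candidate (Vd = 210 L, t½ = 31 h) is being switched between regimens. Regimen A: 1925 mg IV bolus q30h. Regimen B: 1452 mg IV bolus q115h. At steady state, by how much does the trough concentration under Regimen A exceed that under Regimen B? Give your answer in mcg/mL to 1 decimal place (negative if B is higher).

9.0 mcg/mL

Regimen A: f = (1/2)^(30/31) ≈ 0.5113; Cmin,ss = (1925/210)·f/(1−f) ≈ 9.591 mcg/mL.
Regimen B: f = (1/2)^(115/31) ≈ 0.0764; Cmin,ss = (1452/210)·f/(1−f) ≈ 0.572 mcg/mL.
Difference ≈ 9.591 − 0.572 ≈ 9.019 mcg/mL.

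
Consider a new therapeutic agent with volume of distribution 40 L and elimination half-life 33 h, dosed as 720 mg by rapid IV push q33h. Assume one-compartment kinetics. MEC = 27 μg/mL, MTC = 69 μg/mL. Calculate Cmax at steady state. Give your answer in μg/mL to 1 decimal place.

36.0 μg/mL

τ = 33 h = 1 half-life, so f = (1/2)^1 = 0.5.
At steady state, R = 1/(1 − 0.5) = 2/1.
Single-dose peak C₀ = D/Vd = 720/40 = 18 μg/mL.
Steady-state peak Cmax,ss = C₀·R = 18 × 2/1 ≈ 36.000 μg/mL.
Peak 36.0 μg/mL vs MTC 69 μg/mL: below toxic threshold.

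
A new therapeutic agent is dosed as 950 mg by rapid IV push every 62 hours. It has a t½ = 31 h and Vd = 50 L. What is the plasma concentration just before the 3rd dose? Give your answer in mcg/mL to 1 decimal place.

f = (1/2)^(τ/t½) = (1/2)^(62/31) ≈ 0.2500.
C₀ = D/Vd = 950/50 ≈ 19.000 mcg/mL.
Before the 3rd dose, 2 doses have been given. Superposition: Cmin = C₀·(f + f²).
≈ 19.000 × (0.2500 + 0.0625) ≈ 19.000 × 0.3125 ≈ 5.938 mcg/mL.

5.9 mcg/mL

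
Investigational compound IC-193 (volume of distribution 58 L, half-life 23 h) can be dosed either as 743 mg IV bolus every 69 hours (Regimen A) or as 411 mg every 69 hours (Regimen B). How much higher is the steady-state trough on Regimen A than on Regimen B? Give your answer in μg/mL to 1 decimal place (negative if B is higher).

0.8 μg/mL

Regimen A: f = (1/2)^(69/23) ≈ 0.1250; Cmin,ss = (743/58)·f/(1−f) ≈ 1.830 μg/mL.
Regimen B: f = (1/2)^(69/23) ≈ 0.1250; Cmin,ss = (411/58)·f/(1−f) ≈ 1.012 μg/mL.
Difference ≈ 1.830 − 1.012 ≈ 0.818 μg/mL.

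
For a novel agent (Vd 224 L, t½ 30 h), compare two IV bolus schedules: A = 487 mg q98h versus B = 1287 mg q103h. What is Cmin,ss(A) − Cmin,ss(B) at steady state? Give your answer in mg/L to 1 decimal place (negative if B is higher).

-0.3 mg/L

Regimen A: f = (1/2)^(98/30) ≈ 0.1039; Cmin,ss = (487/224)·f/(1−f) ≈ 0.252 mg/L.
Regimen B: f = (1/2)^(103/30) ≈ 0.0926; Cmin,ss = (1287/224)·f/(1−f) ≈ 0.586 mg/L.
Difference ≈ 0.252 − 0.586 ≈ -0.334 mg/L.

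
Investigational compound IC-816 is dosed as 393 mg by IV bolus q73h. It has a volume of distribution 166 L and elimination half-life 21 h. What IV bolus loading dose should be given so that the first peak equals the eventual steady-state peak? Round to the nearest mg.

432 mg

f = (1/2)^(73/21) ≈ 0.089859; accumulation ratio R = 1/(1−f) ≈ 1.09873.
Loading dose to hit Cmax,ss on first dose: D_load = D_maint·R ≈ 393 × 1.09873 ≈ 431.80 mg.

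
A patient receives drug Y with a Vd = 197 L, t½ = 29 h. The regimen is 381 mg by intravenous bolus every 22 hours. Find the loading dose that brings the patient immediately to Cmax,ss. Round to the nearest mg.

f = (1/2)^(22/29) ≈ 0.591061; accumulation ratio R = 1/(1−f) ≈ 2.44535.
Loading dose to hit Cmax,ss on first dose: D_load = D_maint·R ≈ 381 × 2.44535 ≈ 931.68 mg.

932 mg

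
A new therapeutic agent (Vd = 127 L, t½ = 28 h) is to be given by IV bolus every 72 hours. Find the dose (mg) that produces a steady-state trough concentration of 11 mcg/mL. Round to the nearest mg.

τ/t½ = 72/28 ≈ 2.5714, so f = (1/2)^(72/28) ≈ 0.168238.
Cmin,ss = (D/Vd)·f/(1−f), so D = Cmin,ss·Vd·(1−f)/f.
D = 11 × 127 × (1−f)/f ≈ 11 × 127 × 4.94396 ≈ 6906.71 mg.

6907 mg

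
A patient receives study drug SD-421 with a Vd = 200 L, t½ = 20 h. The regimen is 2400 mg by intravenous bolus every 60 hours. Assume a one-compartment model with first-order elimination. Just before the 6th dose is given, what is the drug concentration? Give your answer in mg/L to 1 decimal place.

1.7 mg/L

f = (1/2)^(τ/t½) = (1/2)^(60/20) ≈ 0.1250.
C₀ = D/Vd = 2400/200 ≈ 12.000 mg/L.
Before the 6th dose, 5 doses have been given. Superposition: Cmin = C₀·(f + f² + … + f^5).
≈ 12.000 × (0.1250 + 0.0156 + 0.0020 + 0.0002 + 0.0000) ≈ 12.000 × 0.1428 ≈ 1.714 mg/L.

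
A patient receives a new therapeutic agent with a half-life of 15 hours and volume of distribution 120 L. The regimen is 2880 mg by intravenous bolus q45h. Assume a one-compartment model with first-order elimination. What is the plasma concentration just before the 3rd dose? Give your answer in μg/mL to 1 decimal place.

3.4 μg/mL

f = (1/2)^(τ/t½) = (1/2)^(45/15) ≈ 0.1250.
C₀ = D/Vd = 2880/120 ≈ 24.000 μg/mL.
Before the 3rd dose, 2 doses have been given. Superposition: Cmin = C₀·(f + f²).
≈ 24.000 × (0.1250 + 0.0156) ≈ 24.000 × 0.1406 ≈ 3.374 μg/mL.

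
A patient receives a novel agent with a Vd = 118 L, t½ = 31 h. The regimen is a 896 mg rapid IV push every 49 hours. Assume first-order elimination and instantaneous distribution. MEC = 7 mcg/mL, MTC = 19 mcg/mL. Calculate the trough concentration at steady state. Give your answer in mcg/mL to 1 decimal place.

Over one 49-h interval, 49/31 ≈ 1.5806 half-lives elapse, leaving f ≈ 0.3343 of each dose.
Single-dose peak C₀ = D/Vd = 896/118 ≈ 7.593 mcg/mL.
Steady-state trough Cmin,ss = C₀·f/(1−f) ≈ 7.593 × 0.3343/0.6657 ≈ 3.813 mcg/mL.
Trough 3.8 mcg/mL vs MEC 7 mcg/mL: subtherapeutic.

3.8 mcg/mL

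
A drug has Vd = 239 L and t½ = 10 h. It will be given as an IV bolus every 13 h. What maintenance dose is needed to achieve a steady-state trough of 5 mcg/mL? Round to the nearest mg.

1747 mg

τ/t½ = 13/10 ≈ 1.3, so f = (1/2)^(13/10) ≈ 0.406126.
Cmin,ss = (D/Vd)·f/(1−f), so D = Cmin,ss·Vd·(1−f)/f.
D = 5 × 239 × (1−f)/f ≈ 5 × 239 × 1.46229 ≈ 1747.44 mg.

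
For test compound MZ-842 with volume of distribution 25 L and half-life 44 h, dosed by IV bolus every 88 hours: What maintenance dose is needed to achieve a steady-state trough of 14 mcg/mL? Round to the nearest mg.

τ/t½ = 88/44 ≈ 2, so f = (1/2)^(88/44) ≈ 0.250000.
Cmin,ss = (D/Vd)·f/(1−f), so D = Cmin,ss·Vd·(1−f)/f.
D = 14 × 25 × (1−f)/f ≈ 14 × 25 × 3.00000 ≈ 1050.00 mg.

1050 mg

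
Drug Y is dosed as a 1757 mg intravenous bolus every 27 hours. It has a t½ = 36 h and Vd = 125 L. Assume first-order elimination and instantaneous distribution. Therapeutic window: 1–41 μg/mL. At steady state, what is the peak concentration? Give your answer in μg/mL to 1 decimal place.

34.7 μg/mL

τ/t½ = 27/36 ≈ 0.75, so fraction remaining f = (1/2)^(27/36) ≈ 0.5946.
At steady state, accumulation factor R = 1/(1 − e^(−kτ)) ≈ 2.4667.
Each bolus raises the concentration by D/Vd = 1757/125 ≈ 14.056 μg/mL.
Steady-state peak Cmax,ss = C₀·R ≈ 14.056 × 2.4667 ≈ 34.672 μg/mL.
Peak 34.7 μg/mL vs MTC 41 μg/mL: below toxic threshold.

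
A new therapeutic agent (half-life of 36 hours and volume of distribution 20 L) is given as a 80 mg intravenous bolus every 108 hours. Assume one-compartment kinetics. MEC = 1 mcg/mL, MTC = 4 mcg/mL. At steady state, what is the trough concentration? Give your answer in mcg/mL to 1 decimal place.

0.6 mcg/mL

τ = 108 h = 3 half-lives, so f = (1/2)^3 = 0.125.
Accumulation ratio R = 1/(1 − f) = 1/0.875 = 8/7.
Single-dose peak C₀ = D/Vd = 80/20 = 4 mcg/mL.
Steady-state peak Cmax,ss = C₀·R = 4 × 8/7 ≈ 4.571 mcg/mL.
Steady-state trough Cmin,ss = Cmax,ss·f ≈ 4.571 × 0.125 ≈ 0.571 mcg/mL.
Trough 0.6 mcg/mL vs MEC 1 mcg/mL: subtherapeutic.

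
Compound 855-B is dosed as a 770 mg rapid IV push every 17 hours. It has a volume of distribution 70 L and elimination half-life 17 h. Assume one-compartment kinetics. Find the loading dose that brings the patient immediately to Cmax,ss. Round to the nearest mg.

f = (1/2)^(17/17) ≈ 0.500000; accumulation ratio R = 1/(1−f) ≈ 2.00000.
Loading dose to hit Cmax,ss on first dose: D_load = D_maint·R ≈ 770 × 2.00000 ≈ 1540.00 mg.

1540 mg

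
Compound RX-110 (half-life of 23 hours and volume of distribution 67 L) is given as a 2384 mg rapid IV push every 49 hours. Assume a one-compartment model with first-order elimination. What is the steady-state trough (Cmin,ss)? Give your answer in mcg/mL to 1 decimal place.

k = ln2/t½ = ln2/23 ≈ 0.030137 h⁻¹; fraction remaining f = e^(−kτ) = e^(−0.030137×49) ≈ 0.2284.
Accumulation ratio R = 1/(1 − f) ≈ 1/0.7716 ≈ 1.2960.
Each bolus raises the concentration by D/Vd = 2384/67 ≈ 35.582 mcg/mL.
Steady-state peak Cmax,ss = C₀·R ≈ 35.582 × 1.2960 ≈ 46.114 mcg/mL.
One interval later, Cmin,ss = Cmax,ss·e^(−kτ) ≈ 46.114 × 0.2284 ≈ 10.532 mcg/mL.

10.5 mcg/mL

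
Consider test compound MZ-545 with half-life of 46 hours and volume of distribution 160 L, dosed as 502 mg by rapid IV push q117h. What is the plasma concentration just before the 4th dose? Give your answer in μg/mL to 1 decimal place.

f = (1/2)^(τ/t½) = (1/2)^(117/46) ≈ 0.1715.
C₀ = D/Vd = 502/160 ≈ 3.138 μg/mL.
Before the 4th dose, 3 doses have been given. Superposition: Cmin = C₀·(f + f² + … + f^3).
≈ 3.138 × (0.1715 + 0.0294 + 0.0050) ≈ 3.138 × 0.2059 ≈ 0.646 μg/mL.

0.6 μg/mL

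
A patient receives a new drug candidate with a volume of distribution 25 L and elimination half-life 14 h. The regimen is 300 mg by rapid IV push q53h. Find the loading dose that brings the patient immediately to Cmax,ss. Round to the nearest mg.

f = (1/2)^(53/14) ≈ 0.072508; accumulation ratio R = 1/(1−f) ≈ 1.07818.
Loading dose to hit Cmax,ss on first dose: D_load = D_maint·R ≈ 300 × 1.07818 ≈ 323.45 mg.

323 mg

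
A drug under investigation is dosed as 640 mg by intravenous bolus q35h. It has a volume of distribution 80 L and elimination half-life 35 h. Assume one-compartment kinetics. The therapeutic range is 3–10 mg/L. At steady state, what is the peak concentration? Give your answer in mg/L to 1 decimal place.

The dosing interval is 1 half-life, so f = 2^(−1) = 0.5.
Accumulation ratio R = 1/(1 − f) = 1/0.5 = 2/1.
Single-dose peak C₀ = D/Vd = 640/80 = 8 mg/L.
Steady-state peak Cmax,ss = C₀·R = 8 × 2/1 ≈ 16.000 mg/L.
Peak 16.0 mg/L vs MTC 10 mg/L: exceeds toxic threshold.

16.0 mg/L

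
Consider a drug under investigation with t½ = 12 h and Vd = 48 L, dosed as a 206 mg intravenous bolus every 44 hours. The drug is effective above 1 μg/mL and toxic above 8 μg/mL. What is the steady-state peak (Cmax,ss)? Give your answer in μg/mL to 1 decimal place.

4.7 μg/mL

k = ln2/t½ = ln2/12 ≈ 0.057762 h⁻¹; fraction remaining f = e^(−kτ) = e^(−0.057762×44) ≈ 0.0787.
At steady state, accumulation factor R = 1/(1 − e^(−kτ)) ≈ 1.0854.
Each bolus raises the concentration by D/Vd = 206/48 ≈ 4.292 μg/mL.
Steady-state peak Cmax,ss = C₀·R ≈ 4.292 × 1.0854 ≈ 4.659 μg/mL.
Peak 4.7 μg/mL vs MTC 8 μg/mL: below toxic threshold.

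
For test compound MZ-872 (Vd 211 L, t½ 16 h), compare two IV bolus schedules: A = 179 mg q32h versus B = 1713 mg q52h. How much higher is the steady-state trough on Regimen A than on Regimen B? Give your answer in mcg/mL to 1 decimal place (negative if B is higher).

Regimen A: f = (1/2)^(32/16) ≈ 0.2500; Cmin,ss = (179/211)·f/(1−f) ≈ 0.283 mcg/mL.
Regimen B: f = (1/2)^(52/16) ≈ 0.1051; Cmin,ss = (1713/211)·f/(1−f) ≈ 0.953 mcg/mL.
Difference ≈ 0.283 − 0.953 ≈ -0.670 mcg/mL.

-0.7 mcg/mL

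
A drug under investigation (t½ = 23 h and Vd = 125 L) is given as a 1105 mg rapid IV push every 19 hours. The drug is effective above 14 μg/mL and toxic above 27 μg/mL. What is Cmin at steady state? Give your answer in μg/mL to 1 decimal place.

Over one 19-h interval, 19/23 ≈ 0.82609 half-lives elapse, leaving f ≈ 0.5641 of each dose.
Single-dose peak C₀ = D/Vd = 1105/125 ≈ 8.840 μg/mL.
Steady-state trough Cmin,ss = C₀·f/(1−f) ≈ 8.840 × 0.5641/0.4359 ≈ 11.440 μg/mL.
Trough 11.4 μg/mL vs MEC 14 μg/mL: subtherapeutic.

11.4 μg/mL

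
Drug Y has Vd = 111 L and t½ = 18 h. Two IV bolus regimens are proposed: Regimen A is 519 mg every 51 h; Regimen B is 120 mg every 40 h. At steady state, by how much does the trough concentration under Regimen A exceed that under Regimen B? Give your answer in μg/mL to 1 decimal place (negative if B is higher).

Regimen A: f = (1/2)^(51/18) ≈ 0.1403; Cmin,ss = (519/111)·f/(1−f) ≈ 0.763 μg/mL.
Regimen B: f = (1/2)^(40/18) ≈ 0.2143; Cmin,ss = (120/111)·f/(1−f) ≈ 0.295 μg/mL.
Difference ≈ 0.763 − 0.295 ≈ 0.468 μg/mL.

0.5 μg/mL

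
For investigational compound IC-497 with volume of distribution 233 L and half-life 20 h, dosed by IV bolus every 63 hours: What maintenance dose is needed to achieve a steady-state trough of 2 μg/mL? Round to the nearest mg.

3670 mg

τ/t½ = 63/20 ≈ 3.15, so f = (1/2)^(63/20) ≈ 0.112656.
Cmin,ss = (D/Vd)·f/(1−f), so D = Cmin,ss·Vd·(1−f)/f.
D = 2 × 233 × (1−f)/f ≈ 2 × 233 × 7.87658 ≈ 3670.49 mg.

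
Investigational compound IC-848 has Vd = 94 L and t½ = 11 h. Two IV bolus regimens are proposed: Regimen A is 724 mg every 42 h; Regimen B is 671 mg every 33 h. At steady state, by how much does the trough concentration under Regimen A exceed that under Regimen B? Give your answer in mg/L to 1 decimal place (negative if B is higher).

Regimen A: f = (1/2)^(42/11) ≈ 0.0709; Cmin,ss = (724/94)·f/(1−f) ≈ 0.588 mg/L.
Regimen B: f = (1/2)^(33/11) ≈ 0.1250; Cmin,ss = (671/94)·f/(1−f) ≈ 1.020 mg/L.
Difference ≈ 0.588 − 1.020 ≈ -0.432 mg/L.

-0.4 mg/L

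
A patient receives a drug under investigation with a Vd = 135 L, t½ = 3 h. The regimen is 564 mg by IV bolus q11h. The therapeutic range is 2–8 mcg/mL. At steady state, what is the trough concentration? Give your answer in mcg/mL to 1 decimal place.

Over one 11-h interval, 11/3 ≈ 3.6667 half-lives elapse, leaving f ≈ 0.0787 of each dose.
Accumulation ratio R = 1/(1 − f) ≈ 1/0.9213 ≈ 1.0854.
Each bolus raises the concentration by D/Vd = 564/135 ≈ 4.178 mcg/mL.
Cmax,ss = C₀/(1 − f) ≈ 4.178/0.9213 ≈ 4.535 mcg/mL.
One interval later, Cmin,ss = Cmax,ss·e^(−kτ) ≈ 4.535 × 0.0787 ≈ 0.357 mcg/mL.
Trough 0.4 mcg/mL vs MEC 2 mcg/mL: subtherapeutic.

0.4 mcg/mL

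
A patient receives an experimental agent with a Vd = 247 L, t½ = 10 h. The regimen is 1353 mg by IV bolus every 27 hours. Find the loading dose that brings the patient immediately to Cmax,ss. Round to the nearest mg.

1599 mg

f = (1/2)^(27/10) ≈ 0.153893; accumulation ratio R = 1/(1−f) ≈ 1.18188.
Loading dose to hit Cmax,ss on first dose: D_load = D_maint·R ≈ 1353 × 1.18188 ≈ 1599.08 mg.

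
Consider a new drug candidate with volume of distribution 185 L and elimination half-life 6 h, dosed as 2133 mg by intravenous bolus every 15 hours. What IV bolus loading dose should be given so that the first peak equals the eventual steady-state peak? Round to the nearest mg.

2591 mg

f = (1/2)^(15/6) ≈ 0.176777; accumulation ratio R = 1/(1−f) ≈ 1.21474.
Loading dose to hit Cmax,ss on first dose: D_load = D_maint·R ≈ 2133 × 1.21474 ≈ 2591.04 mg.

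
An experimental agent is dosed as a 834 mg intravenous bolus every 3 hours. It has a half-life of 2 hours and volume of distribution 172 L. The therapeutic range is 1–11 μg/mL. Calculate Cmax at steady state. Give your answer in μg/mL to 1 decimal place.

7.5 μg/mL

τ/t½ = 3/2 ≈ 1.5, so fraction remaining f = (1/2)^(3/2) ≈ 0.3536.
Accumulation ratio R = 1/(1 − f) ≈ 1/0.6464 ≈ 1.5470.
Each bolus raises the concentration by D/Vd = 834/172 ≈ 4.849 μg/mL.
Steady-state peak Cmax,ss = C₀·R ≈ 4.849 × 1.5470 ≈ 7.501 μg/mL.
Peak 7.5 μg/mL vs MTC 11 μg/mL: below toxic threshold.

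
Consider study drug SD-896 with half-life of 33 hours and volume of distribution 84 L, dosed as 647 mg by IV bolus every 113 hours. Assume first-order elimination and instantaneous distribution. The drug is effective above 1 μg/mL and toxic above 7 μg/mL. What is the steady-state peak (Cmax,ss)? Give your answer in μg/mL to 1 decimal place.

τ/t½ = 113/33 ≈ 3.4242, so fraction remaining f = (1/2)^(113/33) ≈ 0.0932.
Accumulation ratio R = 1/(1 − f) ≈ 1/0.9068 ≈ 1.1028.
Each bolus raises the concentration by D/Vd = 647/84 ≈ 7.702 μg/mL.
Steady-state peak Cmax,ss = C₀·R ≈ 7.702 × 1.1028 ≈ 8.494 μg/mL.
Peak 8.5 μg/mL vs MTC 7 μg/mL: exceeds toxic threshold.

8.5 μg/mL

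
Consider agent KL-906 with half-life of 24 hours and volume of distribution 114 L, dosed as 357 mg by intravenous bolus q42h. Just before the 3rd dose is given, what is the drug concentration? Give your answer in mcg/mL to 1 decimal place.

f = (1/2)^(τ/t½) = (1/2)^(42/24) ≈ 0.2973.
C₀ = D/Vd = 357/114 ≈ 3.132 mcg/mL.
Before the 3rd dose, 2 doses have been given. Superposition: Cmin = C₀·(f + f²).
≈ 3.132 × (0.2973 + 0.0884) ≈ 3.132 × 0.3857 ≈ 1.208 mcg/mL.

1.2 mcg/mL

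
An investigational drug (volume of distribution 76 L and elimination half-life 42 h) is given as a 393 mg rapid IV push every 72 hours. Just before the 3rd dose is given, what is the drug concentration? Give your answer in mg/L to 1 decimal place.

f = (1/2)^(τ/t½) = (1/2)^(72/42) ≈ 0.3048.
C₀ = D/Vd = 393/76 ≈ 5.171 mg/L.
Before the 3rd dose, 2 doses have been given. Superposition: Cmin = C₀·(f + f²).
≈ 5.171 × (0.3048 + 0.0929) ≈ 5.171 × 0.3977 ≈ 2.057 mg/L.

2.1 mg/L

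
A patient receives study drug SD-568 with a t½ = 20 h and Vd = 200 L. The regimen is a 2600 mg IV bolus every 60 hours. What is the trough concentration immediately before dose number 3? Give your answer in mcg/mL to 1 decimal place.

f = (1/2)^(τ/t½) = (1/2)^(60/20) ≈ 0.1250.
C₀ = D/Vd = 2600/200 ≈ 13.000 mcg/mL.
Before the 3rd dose, 2 doses have been given. Superposition: Cmin = C₀·(f + f²).
≈ 13.000 × (0.1250 + 0.0156) ≈ 13.000 × 0.1406 ≈ 1.828 mcg/mL.

1.8 mcg/mL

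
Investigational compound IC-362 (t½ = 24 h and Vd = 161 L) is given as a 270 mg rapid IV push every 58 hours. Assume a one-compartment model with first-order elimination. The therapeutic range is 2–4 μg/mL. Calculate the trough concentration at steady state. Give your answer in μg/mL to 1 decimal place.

0.4 μg/mL

k = ln2/t½ = ln2/24 ≈ 0.028881 h⁻¹; fraction remaining f = e^(−kτ) = e^(−0.028881×58) ≈ 0.1873.
Accumulation ratio R = 1/(1 − f) ≈ 1/0.8127 ≈ 1.2305.
Single-dose peak C₀ = D/Vd = 270/161 ≈ 1.677 μg/mL.
Cmax,ss = C₀/(1 − f) ≈ 1.677/0.8127 ≈ 2.063 μg/mL.
One interval later, Cmin,ss = Cmax,ss·e^(−kτ) ≈ 2.063 × 0.1873 ≈ 0.386 μg/mL.
Trough 0.4 μg/mL vs MEC 2 μg/mL: subtherapeutic.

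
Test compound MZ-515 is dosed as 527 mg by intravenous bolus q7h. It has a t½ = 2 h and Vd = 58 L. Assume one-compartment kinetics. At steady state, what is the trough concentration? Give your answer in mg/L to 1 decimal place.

τ/t½ = 7/2 ≈ 3.5, so fraction remaining f = (1/2)^(7/2) ≈ 0.0884.
At steady state, accumulation factor R = 1/(1 − e^(−kτ)) ≈ 1.0970.
Each bolus raises the concentration by D/Vd = 527/58 ≈ 9.086 mg/L.
Cmax,ss = C₀/(1 − f) ≈ 9.086/0.9116 ≈ 9.967 mg/L.
Steady-state trough Cmin,ss = Cmax,ss·f ≈ 9.967 × 0.0884 ≈ 0.881 mg/L.

0.9 mg/L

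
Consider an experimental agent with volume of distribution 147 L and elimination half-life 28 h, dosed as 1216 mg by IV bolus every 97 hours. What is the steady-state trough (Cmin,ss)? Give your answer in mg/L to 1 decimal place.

0.8 mg/L

Over one 97-h interval, 97/28 ≈ 3.4643 half-lives elapse, leaving f ≈ 0.0906 of each dose.
Each bolus raises the concentration by D/Vd = 1216/147 ≈ 8.272 mg/L.
Steady-state trough Cmin,ss = C₀·f/(1−f) ≈ 8.272 × 0.0906/0.9094 ≈ 0.824 mg/L.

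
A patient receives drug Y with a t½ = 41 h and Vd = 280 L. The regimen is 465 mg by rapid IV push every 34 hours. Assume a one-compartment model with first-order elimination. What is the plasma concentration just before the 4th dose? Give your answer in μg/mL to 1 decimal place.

f = (1/2)^(τ/t½) = (1/2)^(34/41) ≈ 0.5628.
C₀ = D/Vd = 465/280 ≈ 1.661 μg/mL.
Before the 4th dose, 3 doses have been given. Superposition: Cmin = C₀·(f + f² + … + f^3).
≈ 1.661 × (0.5628 + 0.3167 + 0.1783) ≈ 1.661 × 1.0578 ≈ 1.757 μg/mL.

1.8 μg/mL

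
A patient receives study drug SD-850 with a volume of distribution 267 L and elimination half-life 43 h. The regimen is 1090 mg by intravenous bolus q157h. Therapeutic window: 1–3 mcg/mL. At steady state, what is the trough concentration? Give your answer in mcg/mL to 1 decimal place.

Over one 157-h interval, 157/43 ≈ 3.6512 half-lives elapse, leaving f ≈ 0.0796 of each dose.
Accumulation ratio R = 1/(1 − f) ≈ 1/0.9204 ≈ 1.0865.
Each bolus raises the concentration by D/Vd = 1090/267 ≈ 4.082 mcg/mL.
Cmax,ss = C₀/(1 − f) ≈ 4.082/0.9204 ≈ 4.435 mcg/mL.
Steady-state trough Cmin,ss = Cmax,ss·f ≈ 4.435 × 0.0796 ≈ 0.353 mcg/mL.
Trough 0.4 mcg/mL vs MEC 1 mcg/mL: subtherapeutic.

0.4 mcg/mL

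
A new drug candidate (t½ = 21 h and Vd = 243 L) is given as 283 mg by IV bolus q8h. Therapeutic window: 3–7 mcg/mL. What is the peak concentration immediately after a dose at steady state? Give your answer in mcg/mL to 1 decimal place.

τ/t½ = 8/21 ≈ 0.38095, so fraction remaining f = (1/2)^(8/21) ≈ 0.7679.
At steady state, accumulation factor R = 1/(1 − e^(−kτ)) ≈ 4.3085.
Single-dose peak C₀ = D/Vd = 283/243 ≈ 1.165 mcg/mL.
Steady-state peak Cmax,ss = C₀·R ≈ 1.165 × 4.3085 ≈ 5.019 mcg/mL.
Peak 5.0 mcg/mL vs MTC 7 mcg/mL: below toxic threshold.

5.0 mcg/mL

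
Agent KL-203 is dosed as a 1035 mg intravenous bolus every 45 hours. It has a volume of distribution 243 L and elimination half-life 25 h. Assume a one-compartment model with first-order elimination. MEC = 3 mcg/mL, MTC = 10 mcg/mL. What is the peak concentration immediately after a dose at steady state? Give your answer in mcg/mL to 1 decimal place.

k = ln2/t½ = ln2/25 ≈ 0.027726 h⁻¹; fraction remaining f = e^(−kτ) = e^(−0.027726×45) ≈ 0.2872.
At steady state, accumulation factor R = 1/(1 − e^(−kτ)) ≈ 1.4029.
Each bolus raises the concentration by D/Vd = 1035/243 ≈ 4.259 mcg/mL.
Steady-state peak Cmax,ss = C₀·R ≈ 4.259 × 1.4029 ≈ 5.975 mcg/mL.
Peak 6.0 mcg/mL vs MTC 10 mcg/mL: below toxic threshold.

6.0 mcg/mL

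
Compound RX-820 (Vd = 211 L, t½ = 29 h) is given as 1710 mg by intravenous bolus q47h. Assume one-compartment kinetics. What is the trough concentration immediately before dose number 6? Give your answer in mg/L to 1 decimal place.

3.9 mg/L

f = (1/2)^(τ/t½) = (1/2)^(47/29) ≈ 0.3252.
C₀ = D/Vd = 1710/211 ≈ 8.104 mg/L.
Before the 6th dose, 5 doses have been given. Superposition: Cmin = C₀·(f + f² + … + f^5).
≈ 8.104 × (0.3252 + 0.1058 + 0.0344 + 0.0112 + 0.0036) ≈ 8.104 × 0.4802 ≈ 3.892 mg/L.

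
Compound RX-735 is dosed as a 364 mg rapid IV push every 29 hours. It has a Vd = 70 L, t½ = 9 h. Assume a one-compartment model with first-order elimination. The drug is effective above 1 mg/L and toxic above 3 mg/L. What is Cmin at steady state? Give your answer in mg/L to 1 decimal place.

0.6 mg/L

Over one 29-h interval, 29/9 ≈ 3.2222 half-lives elapse, leaving f ≈ 0.1072 of each dose.
Single-dose peak C₀ = D/Vd = 364/70 ≈ 5.200 mg/L.
Steady-state trough Cmin,ss = C₀·f/(1−f) ≈ 5.200 × 0.1072/0.8928 ≈ 0.624 mg/L.
Trough 0.6 mg/L vs MEC 1 mg/L: subtherapeutic.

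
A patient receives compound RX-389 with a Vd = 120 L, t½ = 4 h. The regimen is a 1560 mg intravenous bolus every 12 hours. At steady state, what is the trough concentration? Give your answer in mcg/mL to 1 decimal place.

1.9 mcg/mL

The dosing interval is 3 half-lives, so f = 2^(−3) = 0.125.
At steady state, R = 1/(1 − 0.125) = 8/7.
Single-dose peak C₀ = D/Vd = 1560/120 = 13 mcg/mL.
Steady-state peak Cmax,ss = C₀·R = 13 × 8/7 ≈ 14.857 mcg/mL.
Steady-state trough Cmin,ss = Cmax,ss·f ≈ 14.857 × 0.125 ≈ 1.857 mcg/mL.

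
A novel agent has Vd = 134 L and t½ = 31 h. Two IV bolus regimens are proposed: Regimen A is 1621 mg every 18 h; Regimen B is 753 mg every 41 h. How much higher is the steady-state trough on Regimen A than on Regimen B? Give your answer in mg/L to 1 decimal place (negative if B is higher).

20.7 mg/L

Regimen A: f = (1/2)^(18/31) ≈ 0.6687; Cmin,ss = (1621/134)·f/(1−f) ≈ 24.417 mg/L.
Regimen B: f = (1/2)^(41/31) ≈ 0.3998; Cmin,ss = (753/134)·f/(1−f) ≈ 3.743 mg/L.
Difference ≈ 24.417 − 3.743 ≈ 20.674 mg/L.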